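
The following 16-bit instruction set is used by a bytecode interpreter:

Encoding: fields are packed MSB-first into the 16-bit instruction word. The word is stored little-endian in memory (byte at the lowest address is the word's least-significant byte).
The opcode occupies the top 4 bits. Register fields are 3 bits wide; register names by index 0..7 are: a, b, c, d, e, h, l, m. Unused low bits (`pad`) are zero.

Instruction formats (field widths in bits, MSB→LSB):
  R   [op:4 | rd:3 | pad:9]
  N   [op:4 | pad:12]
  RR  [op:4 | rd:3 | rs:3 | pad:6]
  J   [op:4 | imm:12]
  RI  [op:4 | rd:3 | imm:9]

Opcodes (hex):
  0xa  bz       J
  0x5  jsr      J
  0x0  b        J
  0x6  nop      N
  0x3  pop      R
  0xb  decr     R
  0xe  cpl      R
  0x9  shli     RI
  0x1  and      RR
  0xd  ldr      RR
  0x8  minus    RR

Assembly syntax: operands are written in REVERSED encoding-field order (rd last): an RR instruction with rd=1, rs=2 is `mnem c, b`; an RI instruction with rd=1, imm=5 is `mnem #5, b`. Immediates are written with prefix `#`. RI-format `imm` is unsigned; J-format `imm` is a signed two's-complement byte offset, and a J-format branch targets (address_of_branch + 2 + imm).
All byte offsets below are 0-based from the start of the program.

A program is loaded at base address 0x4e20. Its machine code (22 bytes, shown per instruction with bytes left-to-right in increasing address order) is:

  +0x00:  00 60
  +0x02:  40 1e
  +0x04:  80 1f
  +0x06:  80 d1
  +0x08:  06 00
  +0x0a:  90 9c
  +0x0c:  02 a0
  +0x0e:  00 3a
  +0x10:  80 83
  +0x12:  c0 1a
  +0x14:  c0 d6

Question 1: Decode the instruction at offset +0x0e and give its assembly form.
pop h

off 0x0e: read 00 3a as little → 0x3a00
  top 4b → 0x3 → pop [R]
  [11:9] rd=5 = h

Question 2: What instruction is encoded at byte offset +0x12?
and d, h

+0x12: c0 1a ⇒ word 0x1ac0 (little)
  top 4b → 0x1 → and [RR]
  rd: (w>>9)&0x7=0x5 → h
  rs: (w>>6)&0x7=0x3 → d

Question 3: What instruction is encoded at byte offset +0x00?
@+00  little-endian(00 60) = 0x6000
  op=0x6000>>12=0x6 ⇒ nop (N)

nop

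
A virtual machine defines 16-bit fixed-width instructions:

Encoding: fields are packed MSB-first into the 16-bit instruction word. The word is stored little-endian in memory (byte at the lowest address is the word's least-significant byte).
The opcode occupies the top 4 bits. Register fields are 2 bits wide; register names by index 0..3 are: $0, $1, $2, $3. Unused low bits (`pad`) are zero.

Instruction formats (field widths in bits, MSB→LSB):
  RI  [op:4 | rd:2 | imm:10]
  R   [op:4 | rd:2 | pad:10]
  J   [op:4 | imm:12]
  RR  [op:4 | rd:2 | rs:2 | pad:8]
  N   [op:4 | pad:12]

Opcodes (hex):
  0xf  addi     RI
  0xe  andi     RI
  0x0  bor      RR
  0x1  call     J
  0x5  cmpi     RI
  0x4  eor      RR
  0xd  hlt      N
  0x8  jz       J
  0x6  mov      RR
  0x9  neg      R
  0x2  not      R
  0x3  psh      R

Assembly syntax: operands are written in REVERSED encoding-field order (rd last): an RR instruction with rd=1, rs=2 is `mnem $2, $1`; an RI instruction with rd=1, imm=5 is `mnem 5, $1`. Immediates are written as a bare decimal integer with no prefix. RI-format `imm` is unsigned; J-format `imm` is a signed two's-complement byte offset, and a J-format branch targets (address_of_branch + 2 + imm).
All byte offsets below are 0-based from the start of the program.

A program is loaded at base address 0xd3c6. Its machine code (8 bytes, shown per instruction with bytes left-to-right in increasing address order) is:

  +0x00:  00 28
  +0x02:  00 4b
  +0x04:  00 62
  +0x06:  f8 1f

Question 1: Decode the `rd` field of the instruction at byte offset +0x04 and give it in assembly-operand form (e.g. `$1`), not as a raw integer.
$0

[04] 00 62 → 0x6200
  top 4b → 0x6 → mov [RR]
  [11:10] rd=0 = $0
  [9:8] rs=2 = $2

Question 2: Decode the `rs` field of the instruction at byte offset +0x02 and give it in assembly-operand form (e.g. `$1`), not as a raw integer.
off 0x02: read 00 4b as little → 0x4b00
  op=0x4b00>>12=0x4 ⇒ eor (RR)
  rd@[11:10]=0x2 ⇒ $2
  rs@[9:8]=0x3 ⇒ $3

$3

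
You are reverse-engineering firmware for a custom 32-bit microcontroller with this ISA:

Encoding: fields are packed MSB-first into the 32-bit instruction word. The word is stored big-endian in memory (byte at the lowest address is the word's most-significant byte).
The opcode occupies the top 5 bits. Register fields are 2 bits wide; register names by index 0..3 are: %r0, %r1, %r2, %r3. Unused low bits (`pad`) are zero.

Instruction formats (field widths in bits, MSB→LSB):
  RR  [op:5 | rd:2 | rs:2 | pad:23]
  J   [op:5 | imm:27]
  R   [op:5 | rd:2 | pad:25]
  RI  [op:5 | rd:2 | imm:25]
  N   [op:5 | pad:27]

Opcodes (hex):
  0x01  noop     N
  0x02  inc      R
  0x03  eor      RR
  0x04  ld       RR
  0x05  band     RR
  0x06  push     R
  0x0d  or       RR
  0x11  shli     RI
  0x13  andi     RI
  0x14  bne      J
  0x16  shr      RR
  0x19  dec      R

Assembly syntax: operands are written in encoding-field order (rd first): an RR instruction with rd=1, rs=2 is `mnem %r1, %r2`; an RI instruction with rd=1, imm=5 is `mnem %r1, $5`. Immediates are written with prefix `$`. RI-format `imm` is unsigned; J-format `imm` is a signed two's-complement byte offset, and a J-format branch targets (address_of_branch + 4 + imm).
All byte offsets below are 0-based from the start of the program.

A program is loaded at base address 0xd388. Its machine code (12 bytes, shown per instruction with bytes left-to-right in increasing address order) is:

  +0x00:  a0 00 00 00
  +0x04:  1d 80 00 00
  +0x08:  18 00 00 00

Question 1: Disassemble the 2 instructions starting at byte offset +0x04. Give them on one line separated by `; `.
eor %r2, %r3; eor %r0, %r0

@+04  big-endian(1d 80 00 00) = 0x1d800000
  opcode bits[31:27]=0x3: eor/RR
  rd: (w>>25)&0x3=0x2 → %r2
  rs: (w>>23)&0x3=0x3 → %r3
@+08  big-endian(18 00 00 00) = 0x18000000
  opcode bits[31:27]=0x3: eor/RR
  rd: (w>>25)&0x3=0x0 → %r0
  rs: (w>>23)&0x3=0x0 → %r0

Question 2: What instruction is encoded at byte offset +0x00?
bne $0

[00] a0 00 00 00 → 0xa0000000
  opcode bits[31:27]=0x14: bne/J
  imm@[26:0]=0x0 ⇒ $0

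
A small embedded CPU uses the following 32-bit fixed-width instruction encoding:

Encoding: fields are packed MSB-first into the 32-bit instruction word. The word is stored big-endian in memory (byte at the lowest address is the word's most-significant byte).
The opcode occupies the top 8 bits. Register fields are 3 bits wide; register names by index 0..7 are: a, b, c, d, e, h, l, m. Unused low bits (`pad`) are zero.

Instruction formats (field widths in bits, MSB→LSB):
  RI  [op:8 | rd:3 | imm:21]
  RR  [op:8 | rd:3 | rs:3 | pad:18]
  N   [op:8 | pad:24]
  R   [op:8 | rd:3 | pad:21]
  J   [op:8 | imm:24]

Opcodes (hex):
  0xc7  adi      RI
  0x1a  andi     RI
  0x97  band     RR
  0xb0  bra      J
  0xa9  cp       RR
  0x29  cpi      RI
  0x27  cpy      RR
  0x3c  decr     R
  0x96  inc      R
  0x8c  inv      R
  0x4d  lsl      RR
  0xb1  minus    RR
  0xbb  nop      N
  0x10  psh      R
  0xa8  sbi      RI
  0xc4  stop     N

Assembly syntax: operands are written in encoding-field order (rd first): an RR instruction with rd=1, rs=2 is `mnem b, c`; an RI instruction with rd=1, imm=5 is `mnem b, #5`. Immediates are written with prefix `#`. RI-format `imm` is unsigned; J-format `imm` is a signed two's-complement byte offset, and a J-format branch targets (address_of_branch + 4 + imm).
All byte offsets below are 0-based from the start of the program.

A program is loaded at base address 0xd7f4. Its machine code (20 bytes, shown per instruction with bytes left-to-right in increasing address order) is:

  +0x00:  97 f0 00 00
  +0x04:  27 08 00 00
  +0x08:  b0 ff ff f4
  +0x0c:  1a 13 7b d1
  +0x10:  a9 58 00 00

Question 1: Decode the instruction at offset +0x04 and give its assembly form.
+0x04: 27 08 00 00 ⇒ word 0x27080000 (big)
  top 8b → 0x27 → cpy [RR]
  [23:21] rd=0 = a
  [20:18] rs=2 = c

cpy a, c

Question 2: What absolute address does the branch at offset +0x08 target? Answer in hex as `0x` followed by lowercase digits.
+0x08: b0 ff ff f4 ⇒ word 0xb0fffff4 (big)
  top 8b → 0xb0 → bra [J]
  imm: (w>>0)&0xffffff=0xfffff4 (s24→-12) → #-12
  target = base 0xd7f4 + off 0x08 + 4 + imm -12 = 0xd7f4

0xd7f4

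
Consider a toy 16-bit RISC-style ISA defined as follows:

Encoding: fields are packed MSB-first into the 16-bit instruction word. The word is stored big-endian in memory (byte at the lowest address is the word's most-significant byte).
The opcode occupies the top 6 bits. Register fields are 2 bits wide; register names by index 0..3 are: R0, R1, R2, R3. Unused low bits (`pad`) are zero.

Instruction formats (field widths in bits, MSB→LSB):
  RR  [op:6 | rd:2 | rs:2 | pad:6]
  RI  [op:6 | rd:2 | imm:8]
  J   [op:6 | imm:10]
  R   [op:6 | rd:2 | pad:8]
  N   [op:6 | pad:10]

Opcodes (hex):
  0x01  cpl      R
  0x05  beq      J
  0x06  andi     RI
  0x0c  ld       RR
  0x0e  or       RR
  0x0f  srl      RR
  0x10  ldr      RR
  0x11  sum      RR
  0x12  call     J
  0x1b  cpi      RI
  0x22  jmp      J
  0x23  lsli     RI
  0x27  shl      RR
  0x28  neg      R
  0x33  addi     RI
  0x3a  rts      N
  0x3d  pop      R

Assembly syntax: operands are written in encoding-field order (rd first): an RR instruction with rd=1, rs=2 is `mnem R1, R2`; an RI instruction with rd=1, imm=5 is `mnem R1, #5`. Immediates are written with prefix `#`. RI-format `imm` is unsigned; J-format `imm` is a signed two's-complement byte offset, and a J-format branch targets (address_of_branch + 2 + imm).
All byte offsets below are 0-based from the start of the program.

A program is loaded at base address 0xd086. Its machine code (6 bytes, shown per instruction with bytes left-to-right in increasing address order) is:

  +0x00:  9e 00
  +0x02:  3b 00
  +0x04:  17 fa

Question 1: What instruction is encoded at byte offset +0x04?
beq #-6

[04] 17 fa → 0x17fa
  op=0x17fa>>10=0x5 ⇒ beq (J)
  imm@[9:0]=0x3fa (s10→-6) ⇒ #-6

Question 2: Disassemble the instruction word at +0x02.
+0x02: 3b 00 ⇒ word 0x3b00 (big)
  top 6b → 0xe → or [RR]
  [9:8] rd=3 = R3
  [7:6] rs=0 = R0

or R3, R0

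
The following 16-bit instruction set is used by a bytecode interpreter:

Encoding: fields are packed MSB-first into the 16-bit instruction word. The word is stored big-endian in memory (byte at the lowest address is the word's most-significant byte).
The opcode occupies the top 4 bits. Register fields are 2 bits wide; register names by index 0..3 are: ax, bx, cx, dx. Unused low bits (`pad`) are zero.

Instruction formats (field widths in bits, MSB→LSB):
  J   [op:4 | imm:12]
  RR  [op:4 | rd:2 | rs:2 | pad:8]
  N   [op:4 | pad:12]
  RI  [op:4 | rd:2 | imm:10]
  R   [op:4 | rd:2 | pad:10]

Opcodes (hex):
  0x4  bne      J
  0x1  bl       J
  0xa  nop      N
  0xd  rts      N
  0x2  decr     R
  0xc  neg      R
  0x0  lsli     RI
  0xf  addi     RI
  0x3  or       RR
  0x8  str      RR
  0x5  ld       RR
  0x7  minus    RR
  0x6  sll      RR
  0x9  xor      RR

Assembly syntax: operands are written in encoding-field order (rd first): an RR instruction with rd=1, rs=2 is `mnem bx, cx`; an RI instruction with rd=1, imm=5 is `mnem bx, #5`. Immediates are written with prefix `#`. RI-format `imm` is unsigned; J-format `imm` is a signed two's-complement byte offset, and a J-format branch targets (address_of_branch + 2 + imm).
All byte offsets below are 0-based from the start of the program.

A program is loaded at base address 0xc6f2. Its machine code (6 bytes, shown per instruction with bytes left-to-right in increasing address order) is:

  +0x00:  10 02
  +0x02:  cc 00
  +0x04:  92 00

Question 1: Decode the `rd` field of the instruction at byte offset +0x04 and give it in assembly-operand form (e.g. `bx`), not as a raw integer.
ax

[04] 92 00 → 0x9200
  top 4b → 0x9 → xor [RR]
  rd: (w>>10)&0x3=0x0 → ax
  rs: (w>>8)&0x3=0x2 → cx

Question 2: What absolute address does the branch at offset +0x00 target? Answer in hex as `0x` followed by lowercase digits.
+0x00: 10 02 ⇒ word 0x1002 (big)
  top 4b → 0x1 → bl [J]
  imm@[11:0]=0x2 ⇒ #2
  target = base 0xc6f2 + off 0x00 + 2 + imm 2 = 0xc6f6

0xc6f6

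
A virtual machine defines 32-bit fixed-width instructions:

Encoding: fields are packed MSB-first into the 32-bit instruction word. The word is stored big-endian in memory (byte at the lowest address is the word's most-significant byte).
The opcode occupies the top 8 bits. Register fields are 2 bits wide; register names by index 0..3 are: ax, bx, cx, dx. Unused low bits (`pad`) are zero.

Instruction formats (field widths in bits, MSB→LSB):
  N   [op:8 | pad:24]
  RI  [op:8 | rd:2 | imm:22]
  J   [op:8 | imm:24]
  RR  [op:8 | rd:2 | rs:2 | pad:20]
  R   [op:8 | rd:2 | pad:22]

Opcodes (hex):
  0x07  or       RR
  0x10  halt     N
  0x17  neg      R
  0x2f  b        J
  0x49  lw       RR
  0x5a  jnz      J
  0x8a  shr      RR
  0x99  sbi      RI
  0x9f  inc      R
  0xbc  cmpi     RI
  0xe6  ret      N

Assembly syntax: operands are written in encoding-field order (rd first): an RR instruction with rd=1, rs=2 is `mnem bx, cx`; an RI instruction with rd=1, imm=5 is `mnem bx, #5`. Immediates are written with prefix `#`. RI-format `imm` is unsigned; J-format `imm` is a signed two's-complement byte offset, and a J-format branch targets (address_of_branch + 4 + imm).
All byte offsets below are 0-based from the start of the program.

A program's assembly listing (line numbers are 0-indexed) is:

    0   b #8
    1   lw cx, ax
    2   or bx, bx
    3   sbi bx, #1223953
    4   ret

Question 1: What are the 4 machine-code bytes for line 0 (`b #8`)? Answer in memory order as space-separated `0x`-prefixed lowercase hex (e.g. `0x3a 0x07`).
line 0 (b): pack op=0x2f:8|imm=8:24 = 0x2f000008; big→ 2f 00 00 08

0x2f 0x00 0x00 0x08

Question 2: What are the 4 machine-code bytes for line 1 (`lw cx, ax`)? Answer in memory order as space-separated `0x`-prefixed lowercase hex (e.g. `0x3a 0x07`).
0x49 0x80 0x00 0x00

1. lw fields op=0x49:8|rd=2:2|rs=0:2|pad=0:20 → word 49800000h → 49 80 00 00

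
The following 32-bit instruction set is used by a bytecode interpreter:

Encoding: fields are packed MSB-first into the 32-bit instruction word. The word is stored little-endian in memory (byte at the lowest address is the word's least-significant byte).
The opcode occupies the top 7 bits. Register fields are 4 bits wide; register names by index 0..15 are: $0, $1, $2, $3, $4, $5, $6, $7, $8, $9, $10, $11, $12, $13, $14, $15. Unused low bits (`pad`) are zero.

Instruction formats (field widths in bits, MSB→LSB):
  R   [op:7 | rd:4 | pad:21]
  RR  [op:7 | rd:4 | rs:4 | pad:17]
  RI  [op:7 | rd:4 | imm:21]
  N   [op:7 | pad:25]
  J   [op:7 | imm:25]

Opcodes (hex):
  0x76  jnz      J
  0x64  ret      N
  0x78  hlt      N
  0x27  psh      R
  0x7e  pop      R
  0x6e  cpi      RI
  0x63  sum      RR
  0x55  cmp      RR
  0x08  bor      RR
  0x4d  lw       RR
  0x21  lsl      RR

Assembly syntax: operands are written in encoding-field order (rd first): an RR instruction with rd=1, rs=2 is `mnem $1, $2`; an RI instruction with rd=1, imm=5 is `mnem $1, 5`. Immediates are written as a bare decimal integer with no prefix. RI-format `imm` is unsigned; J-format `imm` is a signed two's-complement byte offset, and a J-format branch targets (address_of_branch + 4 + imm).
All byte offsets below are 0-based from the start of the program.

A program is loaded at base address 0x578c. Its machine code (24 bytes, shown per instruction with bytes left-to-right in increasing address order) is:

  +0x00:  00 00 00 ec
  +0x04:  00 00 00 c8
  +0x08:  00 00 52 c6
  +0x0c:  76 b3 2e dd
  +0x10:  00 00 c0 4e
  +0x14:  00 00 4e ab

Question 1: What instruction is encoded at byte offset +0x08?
sum $2, $9

[08] 00 00 52 c6 → 0xc6520000
  opcode bits[31:25]=0x63: sum/RR
  [24:21] rd=2 = $2
  [20:17] rs=9 = $9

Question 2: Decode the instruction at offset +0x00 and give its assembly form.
jnz 0

[00] 00 00 00 ec → 0xec000000
  top 7b → 0x76 → jnz [J]
  [24:0] imm=0 = 0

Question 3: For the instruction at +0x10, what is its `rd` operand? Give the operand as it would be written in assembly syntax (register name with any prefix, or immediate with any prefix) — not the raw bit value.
off 0x10: read 00 00 c0 4e as little → 0x4ec00000
  opcode bits[31:25]=0x27: psh/R
  [24:21] rd=6 = $6

$6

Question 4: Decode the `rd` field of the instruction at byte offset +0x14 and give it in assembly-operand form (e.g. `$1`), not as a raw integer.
$10

[14] 00 00 4e ab → 0xab4e0000
  op=0xab4e0000>>25=0x55 ⇒ cmp (RR)
  rd@[24:21]=0xa ⇒ $10
  rs@[20:17]=0x7 ⇒ $7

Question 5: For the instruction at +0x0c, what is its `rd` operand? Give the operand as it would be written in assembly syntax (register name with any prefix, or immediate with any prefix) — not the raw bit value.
$9

[0c] 76 b3 2e dd → 0xdd2eb376
  op=0xdd2eb376>>25=0x6e ⇒ cpi (RI)
  rd@[24:21]=0x9 ⇒ $9
  imm@[20:0]=0xeb376 ⇒ 963446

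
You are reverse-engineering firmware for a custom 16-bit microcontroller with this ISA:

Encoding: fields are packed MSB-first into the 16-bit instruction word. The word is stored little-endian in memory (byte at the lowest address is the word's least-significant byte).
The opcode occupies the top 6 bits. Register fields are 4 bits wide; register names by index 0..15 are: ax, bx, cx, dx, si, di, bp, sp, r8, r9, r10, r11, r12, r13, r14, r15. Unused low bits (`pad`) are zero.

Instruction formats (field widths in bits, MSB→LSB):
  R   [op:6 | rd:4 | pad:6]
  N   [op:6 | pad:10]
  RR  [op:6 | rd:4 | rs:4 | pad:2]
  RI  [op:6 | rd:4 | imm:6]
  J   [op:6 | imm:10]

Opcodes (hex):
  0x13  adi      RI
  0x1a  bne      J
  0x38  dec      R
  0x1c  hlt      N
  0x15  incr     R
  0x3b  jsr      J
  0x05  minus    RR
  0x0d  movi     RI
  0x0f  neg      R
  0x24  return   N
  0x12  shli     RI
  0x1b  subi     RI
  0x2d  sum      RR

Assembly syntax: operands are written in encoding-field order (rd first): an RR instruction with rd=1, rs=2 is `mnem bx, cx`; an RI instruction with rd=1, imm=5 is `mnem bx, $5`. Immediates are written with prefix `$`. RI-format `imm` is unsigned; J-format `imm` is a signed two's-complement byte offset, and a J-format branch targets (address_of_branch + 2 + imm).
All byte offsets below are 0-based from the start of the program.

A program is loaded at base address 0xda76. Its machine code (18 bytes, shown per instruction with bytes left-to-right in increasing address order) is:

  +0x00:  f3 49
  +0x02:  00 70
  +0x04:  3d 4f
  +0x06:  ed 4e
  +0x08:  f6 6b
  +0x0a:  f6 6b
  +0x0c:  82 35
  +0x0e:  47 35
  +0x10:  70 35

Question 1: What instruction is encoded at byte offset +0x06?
adi r11, $45

off 0x06: read ed 4e as little → 0x4eed
  op=0x4eed>>10=0x13 ⇒ adi (RI)
  [9:6] rd=11 = r11
  [5:0] imm=45 = $45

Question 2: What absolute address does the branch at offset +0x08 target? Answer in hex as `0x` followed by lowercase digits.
0xda76

+0x08: f6 6b ⇒ word 0x6bf6 (little)
  opcode bits[15:10]=0x1a: bne/J
  imm: (w>>0)&0x3ff=0x3f6 (s10→-10) → $-10
  target = base 0xda76 + off 0x08 + 2 + imm -10 = 0xda76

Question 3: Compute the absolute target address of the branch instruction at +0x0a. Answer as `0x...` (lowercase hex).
@+0a  little-endian(f6 6b) = 0x6bf6
  opcode bits[15:10]=0x1a: bne/J
  imm@[9:0]=0x3f6 (s10→-10) ⇒ $-10
  target = base 0xda76 + off 0x0a + 2 + imm -10 = 0xda78

0xda78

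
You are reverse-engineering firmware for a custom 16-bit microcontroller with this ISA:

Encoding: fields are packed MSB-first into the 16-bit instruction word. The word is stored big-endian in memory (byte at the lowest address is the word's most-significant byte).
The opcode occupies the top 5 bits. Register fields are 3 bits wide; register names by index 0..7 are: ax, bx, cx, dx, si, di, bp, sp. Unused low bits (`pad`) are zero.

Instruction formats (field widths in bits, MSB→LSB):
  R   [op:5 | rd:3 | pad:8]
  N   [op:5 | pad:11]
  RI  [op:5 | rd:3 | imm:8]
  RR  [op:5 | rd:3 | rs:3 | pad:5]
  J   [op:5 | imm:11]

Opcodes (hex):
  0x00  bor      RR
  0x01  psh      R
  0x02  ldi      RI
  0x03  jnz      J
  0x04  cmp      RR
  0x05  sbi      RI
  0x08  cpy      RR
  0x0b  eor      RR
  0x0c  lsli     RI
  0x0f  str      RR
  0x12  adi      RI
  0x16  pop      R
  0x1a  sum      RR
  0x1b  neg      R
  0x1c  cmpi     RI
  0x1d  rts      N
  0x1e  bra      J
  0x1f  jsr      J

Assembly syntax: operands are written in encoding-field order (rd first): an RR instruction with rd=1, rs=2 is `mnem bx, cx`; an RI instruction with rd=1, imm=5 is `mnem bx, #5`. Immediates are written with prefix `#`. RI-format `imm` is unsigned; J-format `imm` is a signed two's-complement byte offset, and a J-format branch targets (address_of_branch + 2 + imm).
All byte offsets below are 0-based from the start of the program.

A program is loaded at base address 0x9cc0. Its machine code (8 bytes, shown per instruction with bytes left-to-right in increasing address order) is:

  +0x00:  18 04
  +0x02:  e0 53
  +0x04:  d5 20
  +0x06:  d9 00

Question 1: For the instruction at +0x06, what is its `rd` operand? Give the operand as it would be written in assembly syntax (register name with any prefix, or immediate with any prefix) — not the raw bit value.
bx

[06] d9 00 → 0xd900
  top 5b → 0x1b → neg [R]
  rd: (w>>8)&0x7=0x1 → bx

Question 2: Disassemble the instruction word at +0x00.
[00] 18 04 → 0x1804
  top 5b → 0x3 → jnz [J]
  imm: (w>>0)&0x7ff=0x4 → #4

jnz #4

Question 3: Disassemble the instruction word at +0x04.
sum di, bx

+0x04: d5 20 ⇒ word 0xd520 (big)
  opcode bits[15:11]=0x1a: sum/RR
  rd@[10:8]=0x5 ⇒ di
  rs@[7:5]=0x1 ⇒ bx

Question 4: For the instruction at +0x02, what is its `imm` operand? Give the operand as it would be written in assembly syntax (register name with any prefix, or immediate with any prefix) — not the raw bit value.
#83

off 0x02: read e0 53 as big → 0xe053
  op=0xe053>>11=0x1c ⇒ cmpi (RI)
  rd@[10:8]=0x0 ⇒ ax
  imm@[7:0]=0x53 ⇒ #83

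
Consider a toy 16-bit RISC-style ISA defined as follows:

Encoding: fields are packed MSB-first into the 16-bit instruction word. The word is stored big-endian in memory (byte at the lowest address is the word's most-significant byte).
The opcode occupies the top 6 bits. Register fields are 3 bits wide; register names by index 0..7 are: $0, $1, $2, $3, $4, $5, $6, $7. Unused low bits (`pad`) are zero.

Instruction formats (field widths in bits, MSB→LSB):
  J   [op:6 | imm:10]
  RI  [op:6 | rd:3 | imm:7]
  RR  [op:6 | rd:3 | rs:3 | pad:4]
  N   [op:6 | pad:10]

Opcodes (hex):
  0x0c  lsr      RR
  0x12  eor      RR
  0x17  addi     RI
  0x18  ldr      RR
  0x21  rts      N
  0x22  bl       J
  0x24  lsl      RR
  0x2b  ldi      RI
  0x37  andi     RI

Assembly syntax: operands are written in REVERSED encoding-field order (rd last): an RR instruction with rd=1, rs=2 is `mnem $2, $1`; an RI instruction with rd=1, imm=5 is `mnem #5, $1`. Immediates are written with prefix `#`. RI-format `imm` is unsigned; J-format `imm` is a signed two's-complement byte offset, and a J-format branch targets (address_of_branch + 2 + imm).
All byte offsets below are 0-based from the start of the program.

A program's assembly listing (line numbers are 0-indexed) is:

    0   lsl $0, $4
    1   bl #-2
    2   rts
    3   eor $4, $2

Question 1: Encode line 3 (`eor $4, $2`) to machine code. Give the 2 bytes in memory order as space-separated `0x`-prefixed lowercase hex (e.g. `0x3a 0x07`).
L3: eor op=0x12:6|rd=2:3|rs=4:3|pad=0:4 ⇒ 0x4940 ⇒ big 49 40

0x49 0x40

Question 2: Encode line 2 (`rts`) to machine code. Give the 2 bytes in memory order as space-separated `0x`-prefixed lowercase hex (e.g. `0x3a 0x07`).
2. rts fields op=0x21:6|pad=0:10 → word 8400h → 84 00

0x84 0x00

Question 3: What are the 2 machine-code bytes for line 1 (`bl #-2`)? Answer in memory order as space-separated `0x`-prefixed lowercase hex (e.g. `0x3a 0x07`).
0x8b 0xfe

L1: bl op=0x22:6|imm=-2:10 ⇒ 0x8bfe ⇒ big 8b fe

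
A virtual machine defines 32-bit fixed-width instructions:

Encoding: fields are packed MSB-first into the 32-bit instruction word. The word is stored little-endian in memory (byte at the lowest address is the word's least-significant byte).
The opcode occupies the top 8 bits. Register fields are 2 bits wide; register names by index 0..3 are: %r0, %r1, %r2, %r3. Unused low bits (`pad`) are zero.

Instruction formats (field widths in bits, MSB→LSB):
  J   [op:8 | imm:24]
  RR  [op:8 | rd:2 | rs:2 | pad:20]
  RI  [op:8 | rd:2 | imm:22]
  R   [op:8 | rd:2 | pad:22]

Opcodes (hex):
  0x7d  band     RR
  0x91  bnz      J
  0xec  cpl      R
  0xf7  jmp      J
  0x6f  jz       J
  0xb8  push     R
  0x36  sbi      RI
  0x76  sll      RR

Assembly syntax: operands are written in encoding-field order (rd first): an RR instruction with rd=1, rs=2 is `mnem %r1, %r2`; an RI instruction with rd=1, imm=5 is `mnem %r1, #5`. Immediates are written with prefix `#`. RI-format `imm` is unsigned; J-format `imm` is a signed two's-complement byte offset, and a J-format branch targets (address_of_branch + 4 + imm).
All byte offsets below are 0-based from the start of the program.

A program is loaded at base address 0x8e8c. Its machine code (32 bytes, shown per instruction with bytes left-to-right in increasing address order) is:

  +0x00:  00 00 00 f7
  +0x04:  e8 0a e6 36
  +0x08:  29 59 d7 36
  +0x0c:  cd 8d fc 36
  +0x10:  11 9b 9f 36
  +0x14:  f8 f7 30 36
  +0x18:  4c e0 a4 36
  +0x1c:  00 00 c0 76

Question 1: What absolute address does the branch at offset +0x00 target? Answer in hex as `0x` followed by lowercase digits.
0x8e90

@+00  little-endian(00 00 00 f7) = 0xf7000000
  top 8b → 0xf7 → jmp [J]
  imm@[23:0]=0x0 ⇒ #0
  target = base 0x8e8c + off 0x00 + 4 + imm 0 = 0x8e90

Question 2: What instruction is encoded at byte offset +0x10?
+0x10: 11 9b 9f 36 ⇒ word 0x369f9b11 (little)
  op=0x369f9b11>>24=0x36 ⇒ sbi (RI)
  rd: (w>>22)&0x3=0x2 → %r2
  imm: (w>>0)&0x3fffff=0x1f9b11 → #2071313

sbi %r2, #2071313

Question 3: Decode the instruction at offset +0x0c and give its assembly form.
off 0x0c: read cd 8d fc 36 as little → 0x36fc8dcd
  op=0x36fc8dcd>>24=0x36 ⇒ sbi (RI)
  rd@[23:22]=0x3 ⇒ %r3
  imm@[21:0]=0x3c8dcd ⇒ #3968461

sbi %r3, #3968461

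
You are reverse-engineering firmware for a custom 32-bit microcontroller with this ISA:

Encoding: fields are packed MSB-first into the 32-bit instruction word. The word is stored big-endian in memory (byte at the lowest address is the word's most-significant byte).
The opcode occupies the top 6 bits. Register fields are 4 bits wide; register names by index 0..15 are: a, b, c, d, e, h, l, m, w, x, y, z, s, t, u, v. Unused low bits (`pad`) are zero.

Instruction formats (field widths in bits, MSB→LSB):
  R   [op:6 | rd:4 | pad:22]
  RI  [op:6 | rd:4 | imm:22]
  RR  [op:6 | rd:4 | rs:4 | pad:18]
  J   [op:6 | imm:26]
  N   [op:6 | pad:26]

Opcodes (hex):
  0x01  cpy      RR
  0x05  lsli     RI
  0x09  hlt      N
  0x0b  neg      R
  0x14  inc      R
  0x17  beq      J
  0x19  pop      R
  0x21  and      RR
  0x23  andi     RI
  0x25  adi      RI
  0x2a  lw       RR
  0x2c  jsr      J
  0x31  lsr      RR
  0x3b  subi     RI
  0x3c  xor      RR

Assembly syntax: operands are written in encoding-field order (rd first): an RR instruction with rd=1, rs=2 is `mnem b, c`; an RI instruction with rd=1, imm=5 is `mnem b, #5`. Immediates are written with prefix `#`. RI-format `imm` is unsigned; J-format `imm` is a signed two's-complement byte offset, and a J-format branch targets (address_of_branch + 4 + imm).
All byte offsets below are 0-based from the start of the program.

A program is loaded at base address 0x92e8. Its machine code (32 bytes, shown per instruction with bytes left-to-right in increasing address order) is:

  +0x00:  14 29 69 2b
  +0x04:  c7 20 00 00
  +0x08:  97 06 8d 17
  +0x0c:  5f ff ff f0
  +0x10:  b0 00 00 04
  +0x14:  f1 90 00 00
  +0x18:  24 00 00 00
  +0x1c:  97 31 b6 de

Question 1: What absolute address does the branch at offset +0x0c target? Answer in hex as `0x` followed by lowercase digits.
0x92e8

@+0c  big-endian(5f ff ff f0) = 0x5ffffff0
  op=0x5ffffff0>>26=0x17 ⇒ beq (J)
  [25:0] imm=67108848 (s26→-16) = #-16
  target = base 0x92e8 + off 0x0c + 4 + imm -16 = 0x92e8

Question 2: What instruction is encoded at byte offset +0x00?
lsli a, #2713899

[00] 14 29 69 2b → 0x1429692b
  opcode bits[31:26]=0x5: lsli/RI
  [25:22] rd=0 = a
  [21:0] imm=2713899 = #2713899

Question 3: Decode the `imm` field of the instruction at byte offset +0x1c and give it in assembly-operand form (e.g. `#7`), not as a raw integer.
#3258078

off 0x1c: read 97 31 b6 de as big → 0x9731b6de
  op=0x9731b6de>>26=0x25 ⇒ adi (RI)
  [25:22] rd=12 = s
  [21:0] imm=3258078 = #3258078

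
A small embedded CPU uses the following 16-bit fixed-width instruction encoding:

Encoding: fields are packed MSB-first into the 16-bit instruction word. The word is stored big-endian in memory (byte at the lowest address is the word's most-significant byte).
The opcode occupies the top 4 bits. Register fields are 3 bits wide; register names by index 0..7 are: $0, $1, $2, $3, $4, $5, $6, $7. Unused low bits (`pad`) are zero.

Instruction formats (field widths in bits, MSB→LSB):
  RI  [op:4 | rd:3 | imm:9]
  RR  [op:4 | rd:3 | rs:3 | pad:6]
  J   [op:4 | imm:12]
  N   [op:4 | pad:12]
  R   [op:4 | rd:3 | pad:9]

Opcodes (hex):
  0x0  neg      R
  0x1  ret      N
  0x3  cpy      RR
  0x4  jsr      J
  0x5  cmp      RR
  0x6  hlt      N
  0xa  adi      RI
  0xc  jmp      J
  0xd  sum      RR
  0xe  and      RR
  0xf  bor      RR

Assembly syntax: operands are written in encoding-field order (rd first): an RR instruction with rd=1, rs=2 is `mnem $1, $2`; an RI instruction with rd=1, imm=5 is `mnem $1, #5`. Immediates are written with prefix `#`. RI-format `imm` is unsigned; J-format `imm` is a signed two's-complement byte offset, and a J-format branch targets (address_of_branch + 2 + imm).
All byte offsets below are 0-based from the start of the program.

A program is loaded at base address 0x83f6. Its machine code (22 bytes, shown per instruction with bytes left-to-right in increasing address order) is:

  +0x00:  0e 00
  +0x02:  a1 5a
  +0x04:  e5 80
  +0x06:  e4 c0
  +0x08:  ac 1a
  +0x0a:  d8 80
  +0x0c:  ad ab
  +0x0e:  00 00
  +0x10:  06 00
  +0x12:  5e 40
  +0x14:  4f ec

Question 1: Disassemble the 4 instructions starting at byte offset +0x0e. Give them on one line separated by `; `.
off 0x0e: read 00 00 as big → 0x0000
  op=0x0000>>12=0x0 ⇒ neg (R)
  rd: (w>>9)&0x7=0x0 → $0
off 0x10: read 06 00 as big → 0x0600
  op=0x0600>>12=0x0 ⇒ neg (R)
  rd: (w>>9)&0x7=0x3 → $3
off 0x12: read 5e 40 as big → 0x5e40
  op=0x5e40>>12=0x5 ⇒ cmp (RR)
  rd: (w>>9)&0x7=0x7 → $7
  rs: (w>>6)&0x7=0x1 → $1
off 0x14: read 4f ec as big → 0x4fec
  op=0x4fec>>12=0x4 ⇒ jsr (J)
  imm: (w>>0)&0xfff=0xfec (s12→-20) → #-20

neg $0; neg $3; cmp $7, $1; jsr #-20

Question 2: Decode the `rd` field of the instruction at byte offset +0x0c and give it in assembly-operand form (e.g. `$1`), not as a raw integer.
$6

off 0x0c: read ad ab as big → 0xadab
  top 4b → 0xa → adi [RI]
  rd@[11:9]=0x6 ⇒ $6
  imm@[8:0]=0x1ab ⇒ #427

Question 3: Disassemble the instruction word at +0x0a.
sum $4, $2

+0x0a: d8 80 ⇒ word 0xd880 (big)
  op=0xd880>>12=0xd ⇒ sum (RR)
  rd@[11:9]=0x4 ⇒ $4
  rs@[8:6]=0x2 ⇒ $2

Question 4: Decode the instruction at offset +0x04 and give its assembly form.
and $2, $6

[04] e5 80 → 0xe580
  opcode bits[15:12]=0xe: and/RR
  [11:9] rd=2 = $2
  [8:6] rs=6 = $6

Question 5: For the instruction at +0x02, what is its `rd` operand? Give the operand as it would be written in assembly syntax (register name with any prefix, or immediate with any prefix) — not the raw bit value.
$0

+0x02: a1 5a ⇒ word 0xa15a (big)
  opcode bits[15:12]=0xa: adi/RI
  rd@[11:9]=0x0 ⇒ $0
  imm@[8:0]=0x15a ⇒ #346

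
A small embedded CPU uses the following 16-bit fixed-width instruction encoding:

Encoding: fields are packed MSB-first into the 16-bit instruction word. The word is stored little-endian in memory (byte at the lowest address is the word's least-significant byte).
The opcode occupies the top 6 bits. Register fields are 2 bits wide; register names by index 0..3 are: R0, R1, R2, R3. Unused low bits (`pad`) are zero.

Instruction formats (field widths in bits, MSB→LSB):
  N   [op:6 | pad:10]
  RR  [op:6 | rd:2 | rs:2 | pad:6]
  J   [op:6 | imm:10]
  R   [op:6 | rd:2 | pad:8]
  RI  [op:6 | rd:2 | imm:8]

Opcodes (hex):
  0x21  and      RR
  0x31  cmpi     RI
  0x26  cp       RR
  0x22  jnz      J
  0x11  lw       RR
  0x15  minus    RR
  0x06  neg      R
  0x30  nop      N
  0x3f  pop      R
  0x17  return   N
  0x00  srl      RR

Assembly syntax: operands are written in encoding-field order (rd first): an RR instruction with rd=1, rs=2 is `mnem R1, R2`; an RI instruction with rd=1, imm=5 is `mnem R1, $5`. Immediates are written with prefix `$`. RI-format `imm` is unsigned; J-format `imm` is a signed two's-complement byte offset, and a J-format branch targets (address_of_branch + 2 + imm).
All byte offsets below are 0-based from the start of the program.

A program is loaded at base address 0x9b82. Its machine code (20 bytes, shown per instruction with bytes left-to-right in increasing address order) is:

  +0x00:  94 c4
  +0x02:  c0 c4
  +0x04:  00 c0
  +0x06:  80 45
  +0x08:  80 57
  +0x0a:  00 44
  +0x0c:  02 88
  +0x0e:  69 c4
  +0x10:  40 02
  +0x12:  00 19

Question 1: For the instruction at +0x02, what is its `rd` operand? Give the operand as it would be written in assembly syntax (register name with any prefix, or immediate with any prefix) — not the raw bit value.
+0x02: c0 c4 ⇒ word 0xc4c0 (little)
  opcode bits[15:10]=0x31: cmpi/RI
  [9:8] rd=0 = R0
  [7:0] imm=192 = $192

R0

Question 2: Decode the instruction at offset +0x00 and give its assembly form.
@+00  little-endian(94 c4) = 0xc494
  op=0xc494>>10=0x31 ⇒ cmpi (RI)
  [9:8] rd=0 = R0
  [7:0] imm=148 = $148

cmpi R0, $148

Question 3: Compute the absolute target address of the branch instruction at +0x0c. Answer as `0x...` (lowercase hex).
0x9b92

[0c] 02 88 → 0x8802
  opcode bits[15:10]=0x22: jnz/J
  imm@[9:0]=0x2 ⇒ $2
  target = base 0x9b82 + off 0x0c + 2 + imm 2 = 0x9b92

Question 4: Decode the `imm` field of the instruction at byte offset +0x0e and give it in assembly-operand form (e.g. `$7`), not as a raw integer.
[0e] 69 c4 → 0xc469
  op=0xc469>>10=0x31 ⇒ cmpi (RI)
  [9:8] rd=0 = R0
  [7:0] imm=105 = $105

$105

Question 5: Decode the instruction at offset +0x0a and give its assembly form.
lw R0, R0

+0x0a: 00 44 ⇒ word 0x4400 (little)
  op=0x4400>>10=0x11 ⇒ lw (RR)
  rd: (w>>8)&0x3=0x0 → R0
  rs: (w>>6)&0x3=0x0 → R0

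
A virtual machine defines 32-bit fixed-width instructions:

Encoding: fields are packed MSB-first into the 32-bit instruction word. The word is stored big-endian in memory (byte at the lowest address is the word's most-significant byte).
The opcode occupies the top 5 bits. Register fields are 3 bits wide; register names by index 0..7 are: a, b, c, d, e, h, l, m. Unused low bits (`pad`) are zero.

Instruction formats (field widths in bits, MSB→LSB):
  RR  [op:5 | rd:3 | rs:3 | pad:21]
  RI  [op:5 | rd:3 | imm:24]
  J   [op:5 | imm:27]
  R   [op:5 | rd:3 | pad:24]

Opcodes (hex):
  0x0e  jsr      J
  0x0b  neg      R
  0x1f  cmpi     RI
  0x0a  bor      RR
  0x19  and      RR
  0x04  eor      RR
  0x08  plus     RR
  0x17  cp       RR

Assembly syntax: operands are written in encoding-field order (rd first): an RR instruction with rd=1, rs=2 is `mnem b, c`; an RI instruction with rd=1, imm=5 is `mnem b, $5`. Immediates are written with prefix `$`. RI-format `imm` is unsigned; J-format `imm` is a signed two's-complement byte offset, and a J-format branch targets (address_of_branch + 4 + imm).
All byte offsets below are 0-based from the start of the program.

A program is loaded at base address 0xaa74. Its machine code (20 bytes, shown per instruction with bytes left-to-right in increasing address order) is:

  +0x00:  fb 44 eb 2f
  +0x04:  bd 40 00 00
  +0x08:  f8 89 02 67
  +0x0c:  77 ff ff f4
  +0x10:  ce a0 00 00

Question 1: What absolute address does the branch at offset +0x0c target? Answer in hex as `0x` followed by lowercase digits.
0xaa78

off 0x0c: read 77 ff ff f4 as big → 0x77fffff4
  opcode bits[31:27]=0xe: jsr/J
  imm: (w>>0)&0x7ffffff=0x7fffff4 (s27→-12) → $-12
  target = base 0xaa74 + off 0x0c + 4 + imm -12 = 0xaa78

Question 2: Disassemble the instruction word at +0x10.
off 0x10: read ce a0 00 00 as big → 0xcea00000
  opcode bits[31:27]=0x19: and/RR
  rd: (w>>24)&0x7=0x6 → l
  rs: (w>>21)&0x7=0x5 → h

and l, h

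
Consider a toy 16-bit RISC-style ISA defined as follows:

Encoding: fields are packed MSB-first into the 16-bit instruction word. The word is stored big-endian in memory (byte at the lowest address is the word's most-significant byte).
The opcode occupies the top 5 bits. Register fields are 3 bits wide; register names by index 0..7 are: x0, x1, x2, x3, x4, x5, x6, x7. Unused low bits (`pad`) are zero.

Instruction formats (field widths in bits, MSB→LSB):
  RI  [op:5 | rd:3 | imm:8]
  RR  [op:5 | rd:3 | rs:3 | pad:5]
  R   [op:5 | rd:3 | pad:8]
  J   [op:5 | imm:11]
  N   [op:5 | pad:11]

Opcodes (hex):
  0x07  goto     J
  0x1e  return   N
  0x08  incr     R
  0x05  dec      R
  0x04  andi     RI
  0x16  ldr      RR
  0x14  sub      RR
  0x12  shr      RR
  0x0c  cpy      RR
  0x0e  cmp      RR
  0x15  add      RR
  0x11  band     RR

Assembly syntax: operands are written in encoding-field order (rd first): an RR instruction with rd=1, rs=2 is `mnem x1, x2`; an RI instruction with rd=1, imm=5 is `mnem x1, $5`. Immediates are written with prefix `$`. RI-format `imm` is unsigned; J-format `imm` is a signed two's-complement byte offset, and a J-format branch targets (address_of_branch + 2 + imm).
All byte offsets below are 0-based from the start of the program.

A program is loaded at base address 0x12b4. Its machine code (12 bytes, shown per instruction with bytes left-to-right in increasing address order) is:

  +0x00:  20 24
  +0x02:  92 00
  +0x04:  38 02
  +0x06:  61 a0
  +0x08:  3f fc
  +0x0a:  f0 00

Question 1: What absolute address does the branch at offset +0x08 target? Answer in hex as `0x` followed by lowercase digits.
0x12ba

[08] 3f fc → 0x3ffc
  opcode bits[15:11]=0x7: goto/J
  imm: (w>>0)&0x7ff=0x7fc (s11→-4) → $-4
  target = base 0x12b4 + off 0x08 + 2 + imm -4 = 0x12ba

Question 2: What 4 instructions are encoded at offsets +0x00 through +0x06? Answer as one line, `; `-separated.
andi x0, $36; shr x2, x0; goto $2; cpy x1, x5

[00] 20 24 → 0x2024
  opcode bits[15:11]=0x4: andi/RI
  rd: (w>>8)&0x7=0x0 → x0
  imm: (w>>0)&0xff=0x24 → $36
[02] 92 00 → 0x9200
  opcode bits[15:11]=0x12: shr/RR
  rd: (w>>8)&0x7=0x2 → x2
  rs: (w>>5)&0x7=0x0 → x0
[04] 38 02 → 0x3802
  opcode bits[15:11]=0x7: goto/J
  imm: (w>>0)&0x7ff=0x2 → $2
[06] 61 a0 → 0x61a0
  opcode bits[15:11]=0xc: cpy/RR
  rd: (w>>8)&0x7=0x1 → x1
  rs: (w>>5)&0x7=0x5 → x5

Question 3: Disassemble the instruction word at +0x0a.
@+0a  big-endian(f0 00) = 0xf000
  op=0xf000>>11=0x1e ⇒ return (N)

return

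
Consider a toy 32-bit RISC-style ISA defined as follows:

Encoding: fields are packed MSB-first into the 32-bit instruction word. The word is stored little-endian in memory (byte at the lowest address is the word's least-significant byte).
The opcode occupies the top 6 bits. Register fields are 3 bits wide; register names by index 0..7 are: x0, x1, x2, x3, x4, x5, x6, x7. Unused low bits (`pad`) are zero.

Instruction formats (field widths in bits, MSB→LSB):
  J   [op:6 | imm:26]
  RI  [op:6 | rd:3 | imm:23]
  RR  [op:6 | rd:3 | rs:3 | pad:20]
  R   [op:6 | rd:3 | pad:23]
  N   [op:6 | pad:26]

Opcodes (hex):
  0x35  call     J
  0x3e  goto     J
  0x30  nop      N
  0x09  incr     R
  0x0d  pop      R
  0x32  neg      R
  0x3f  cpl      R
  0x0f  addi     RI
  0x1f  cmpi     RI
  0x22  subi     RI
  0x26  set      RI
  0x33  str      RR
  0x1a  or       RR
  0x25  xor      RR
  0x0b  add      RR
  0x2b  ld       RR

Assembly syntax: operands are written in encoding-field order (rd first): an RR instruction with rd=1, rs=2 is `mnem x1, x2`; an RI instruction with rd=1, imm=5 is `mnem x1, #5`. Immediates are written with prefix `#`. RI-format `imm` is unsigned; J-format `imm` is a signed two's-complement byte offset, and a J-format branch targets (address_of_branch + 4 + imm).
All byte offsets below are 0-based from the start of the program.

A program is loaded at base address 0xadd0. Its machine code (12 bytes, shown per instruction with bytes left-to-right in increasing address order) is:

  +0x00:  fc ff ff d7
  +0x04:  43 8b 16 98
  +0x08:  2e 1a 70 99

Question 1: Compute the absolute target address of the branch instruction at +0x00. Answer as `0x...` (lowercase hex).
+0x00: fc ff ff d7 ⇒ word 0xd7fffffc (little)
  top 6b → 0x35 → call [J]
  [25:0] imm=67108860 (s26→-4) = #-4
  target = base 0xadd0 + off 0x00 + 4 + imm -4 = 0xadd0

0xadd0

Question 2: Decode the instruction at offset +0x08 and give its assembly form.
set x2, #7346734

off 0x08: read 2e 1a 70 99 as little → 0x99701a2e
  opcode bits[31:26]=0x26: set/RI
  rd: (w>>23)&0x7=0x2 → x2
  imm: (w>>0)&0x7fffff=0x701a2e → #7346734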